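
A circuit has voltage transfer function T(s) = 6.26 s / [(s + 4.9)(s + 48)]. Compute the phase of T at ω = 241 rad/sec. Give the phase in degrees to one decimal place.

-77.6 deg

∠(j241) = 90.00°
∠(j241 + 4.9) = arctan(241/4.9) = 88.84°
∠(j241 + 48) = arctan(241/48) = 78.74°
∠T(j241) = 90.00° − (88.84° + 78.74°) = -77.57°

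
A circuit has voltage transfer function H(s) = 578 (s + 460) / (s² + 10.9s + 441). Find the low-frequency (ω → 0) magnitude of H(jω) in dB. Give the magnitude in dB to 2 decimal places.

55.60 dB

H(0) = 578 × 460 / 441 = 602.9
20 log₁₀(602.9) = 55.605 dB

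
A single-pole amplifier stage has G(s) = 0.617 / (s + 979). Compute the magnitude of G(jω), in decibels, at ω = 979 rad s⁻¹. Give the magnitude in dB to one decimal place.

|j979 + 979| = √(979² + 979²) = 1385
|G(j979)| = 0.617 / 1385 = 0.00044564
20 log₁₀(0.00044564) = -67.02 dB

-67.0 dB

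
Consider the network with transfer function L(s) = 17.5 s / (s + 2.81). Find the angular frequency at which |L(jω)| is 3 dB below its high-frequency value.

For a single-pole high-pass, the −3 dB point is at the pole: ω = 2.81 rad/s.

2.81 rad/s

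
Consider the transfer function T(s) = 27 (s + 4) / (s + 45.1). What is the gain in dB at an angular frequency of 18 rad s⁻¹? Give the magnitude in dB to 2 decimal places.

20.22 dB

|j18 + 4| = √(18² + 4²) = 18.44
|j18 + 45.1| = √(18² + 45.1²) = 48.56
|T(j18)| = 27 × 18.44 / 48.56 = 10.253
20 log₁₀(10.253) = 20.217 dB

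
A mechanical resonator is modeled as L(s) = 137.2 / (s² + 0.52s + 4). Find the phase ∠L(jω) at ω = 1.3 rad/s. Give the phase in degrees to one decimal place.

∠[(j1.3)² + 0.52(j1.3) + 4] = ∠[2.31 + j0.676] = 16.31°
∠L(j1.3) = −16.31° = -16.31°

-16.3°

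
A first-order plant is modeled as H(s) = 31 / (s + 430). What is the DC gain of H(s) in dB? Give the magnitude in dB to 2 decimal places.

H(0) = 31 / 430 = 0.072093
20 log₁₀(0.072093) = -22.842 dB

-22.84 dB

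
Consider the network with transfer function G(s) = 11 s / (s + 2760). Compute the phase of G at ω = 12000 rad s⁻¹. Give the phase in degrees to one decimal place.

∠(j12000) = 90.00°
∠(j12000 + 2760) = arctan(12000/2760) = 77.05°
∠G(j12000) = 90.00° − 77.05° = 12.95°

13.0°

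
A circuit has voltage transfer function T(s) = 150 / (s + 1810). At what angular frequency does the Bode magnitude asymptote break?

The single real pole at s = −1810 gives a corner at ω = 1810 rad s⁻¹.

1810 rad s⁻¹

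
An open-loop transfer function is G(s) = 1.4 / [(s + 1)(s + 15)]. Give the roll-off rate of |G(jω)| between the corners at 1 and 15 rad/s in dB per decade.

-20 dB/decade

In this band the factors already past their corner are: pole at 1; net slope = -20 dB/decade.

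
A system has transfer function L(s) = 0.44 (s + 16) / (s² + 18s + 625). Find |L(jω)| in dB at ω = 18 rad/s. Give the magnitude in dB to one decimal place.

-32.4 dB

|j18 + 16| = √(18² + 16²) = 24.08
|(j18)² + 18(j18) + 625| = |301 + j324| = 442.2
|L(j18)| = 0.44 × 24.08 / 442.2 = 0.023961
20 log₁₀(0.023961) = -32.41 dB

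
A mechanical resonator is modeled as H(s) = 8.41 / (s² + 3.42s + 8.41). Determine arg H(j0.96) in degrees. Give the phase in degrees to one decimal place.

-23.7°

∠[(j0.96)² + 3.42(j0.96) + 8.41] = ∠[7.4884 + j3.2832] = 23.67°
∠H(j0.96) = −23.67° = -23.67°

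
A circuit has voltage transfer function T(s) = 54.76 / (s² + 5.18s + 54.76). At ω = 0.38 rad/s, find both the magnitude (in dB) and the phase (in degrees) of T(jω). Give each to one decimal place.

|(j0.38)² + 5.18(j0.38) + 54.76| = |54.616 + j1.9684| = 54.65
|T(j0.38)| = 54.76 / 54.65 = 1.002
20 log₁₀(1.002) = 0.02 dB
∠[(j0.38)² + 5.18(j0.38) + 54.76] = ∠[54.616 + j1.9684] = 2.06°
∠T(j0.38) = −2.06° = -2.06°

|T| = 0.0 dB, ∠T = -2.1°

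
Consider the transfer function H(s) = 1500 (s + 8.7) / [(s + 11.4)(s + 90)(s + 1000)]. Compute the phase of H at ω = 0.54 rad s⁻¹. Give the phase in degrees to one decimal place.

∠(j0.54 + 8.7) = arctan(0.54/8.7) = 3.55°
∠(j0.54 + 11.4) = arctan(0.54/11.4) = 2.71°
∠(j0.54 + 90) = arctan(0.54/90) = 0.34°
∠(j0.54 + 1000) = arctan(0.54/1000) = 0.03°
∠H(j0.54) = 3.55° − (2.71° + 0.34° + 0.03°) = 0.47°

0.5°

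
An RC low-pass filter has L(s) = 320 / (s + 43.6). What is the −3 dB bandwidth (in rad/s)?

For a single-pole low-pass, the −3 dB point is at the pole: ω = 43.6 rad/s.

43.6 rad/s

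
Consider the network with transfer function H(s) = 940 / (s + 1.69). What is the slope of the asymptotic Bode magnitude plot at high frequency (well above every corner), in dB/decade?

With 0 zeros and 1 pole, the high-frequency asymptotic slope is 20 × (0 − 1) = -20 dB/decade.

-20 dB/decade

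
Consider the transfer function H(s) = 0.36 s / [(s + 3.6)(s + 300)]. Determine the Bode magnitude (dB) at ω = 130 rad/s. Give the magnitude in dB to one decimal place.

|j130| = 130
|j130 + 3.6| = √(130² + 3.6²) = 130
|j130 + 300| = √(130² + 300²) = 327
|H(j130)| = 0.36 × 130 / (130 × 327) = 0.0011006
20 log₁₀(0.0011006) = -59.17 dB

-59.2 dB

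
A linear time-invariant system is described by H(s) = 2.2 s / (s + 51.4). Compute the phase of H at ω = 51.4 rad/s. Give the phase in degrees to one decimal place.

45.0 deg

∠(j51.4) = 90.00°
∠(j51.4 + 51.4) = arctan(51.4/51.4) = 45.00°
∠H(j51.4) = 90.00° − 45.00° = 45.00°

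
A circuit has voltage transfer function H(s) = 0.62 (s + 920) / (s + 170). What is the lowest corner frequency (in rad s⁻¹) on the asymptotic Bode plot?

Break frequencies occur at each pole and zero magnitude: 170 rad s⁻¹, 920 rad s⁻¹.
The lowest is 170 rad s⁻¹.

170 rad s⁻¹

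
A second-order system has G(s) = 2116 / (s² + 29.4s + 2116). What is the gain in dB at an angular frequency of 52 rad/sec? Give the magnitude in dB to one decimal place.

2.2 dB

|(j52)² + 29.4(j52) + 2116| = |-588 + j1528.8| = 1638
|G(j52)| = 2116 / 1638 = 1.2918
20 log₁₀(1.2918) = 2.22 dB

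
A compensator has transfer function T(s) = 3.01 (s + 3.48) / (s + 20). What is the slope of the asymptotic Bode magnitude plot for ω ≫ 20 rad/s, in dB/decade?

With 1 zero and 1 pole, the high-frequency asymptotic slope is 20 × (1 − 1) = 0 dB/decade.

0 dB/decade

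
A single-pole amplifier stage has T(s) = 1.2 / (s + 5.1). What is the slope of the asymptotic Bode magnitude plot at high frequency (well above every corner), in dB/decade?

With 0 zeros and 1 pole, the high-frequency asymptotic slope is 20 × (0 − 1) = -20 dB/decade.

-20 dB/decade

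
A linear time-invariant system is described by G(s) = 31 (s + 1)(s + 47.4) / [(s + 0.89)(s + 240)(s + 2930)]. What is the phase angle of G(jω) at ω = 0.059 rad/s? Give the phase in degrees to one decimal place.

-0.4°

∠(j0.059 + 1) = arctan(0.059/1) = 3.38°
∠(j0.059 + 47.4) = arctan(0.059/47.4) = 0.07°
∠(j0.059 + 0.89) = arctan(0.059/0.89) = 3.79°
∠(j0.059 + 240) = arctan(0.059/240) = 0.01°
∠(j0.059 + 2930) = arctan(0.059/2930) = 0.00°
∠G(j0.059) = 3.38° + 0.07° − (3.79° + 0.01° + 0.00°) = -0.36°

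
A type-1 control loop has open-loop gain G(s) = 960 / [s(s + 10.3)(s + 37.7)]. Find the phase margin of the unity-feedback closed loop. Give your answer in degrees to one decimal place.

73.2°

Gain crossover: |G(jω)| = 1 at ω ≈ 2.4 rad/sec.
∠G(j2.4) = −90° − arctan(2.4/10.3) − arctan(2.4/37.7) ≈ -106.78°
PM = 180° + (-106.78°) = 73.22°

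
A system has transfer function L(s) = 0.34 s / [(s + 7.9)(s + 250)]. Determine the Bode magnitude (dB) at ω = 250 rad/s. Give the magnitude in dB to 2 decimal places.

|j250| = 250
|j250 + 7.9| = √(250² + 7.9²) = 250.1
|j250 + 250| = √(250² + 250²) = 353.6
|L(j250)| = 0.34 × 250 / (250.1 × 353.6) = 0.00096119
20 log₁₀(0.00096119) = -60.344 dB

-60.34 dB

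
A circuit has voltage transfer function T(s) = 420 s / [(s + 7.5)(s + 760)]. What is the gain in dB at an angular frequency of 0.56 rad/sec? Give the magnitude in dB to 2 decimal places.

-27.71 dB

|j0.56| = 0.56
|j0.56 + 7.5| = √(0.56² + 7.5²) = 7.521
|j0.56 + 760| = √(0.56² + 760²) = 760
|T(j0.56)| = 420 × 0.56 / (7.521 × 760) = 0.041149
20 log₁₀(0.041149) = -27.713 dB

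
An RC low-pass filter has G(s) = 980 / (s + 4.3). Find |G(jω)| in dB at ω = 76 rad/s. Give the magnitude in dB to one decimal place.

22.2 dB

|j76 + 4.3| = √(76² + 4.3²) = 76.12
|G(j76)| = 980 / 76.12 = 12.874
20 log₁₀(12.874) = 22.19 dB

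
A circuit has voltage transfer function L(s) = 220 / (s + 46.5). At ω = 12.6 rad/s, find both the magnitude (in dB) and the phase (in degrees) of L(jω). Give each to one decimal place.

|j12.6 + 46.5| = √(12.6² + 46.5²) = 48.18
|L(j12.6)| = 220 / 48.18 = 4.5665
20 log₁₀(4.5665) = 13.19 dB
∠(j12.6 + 46.5) = arctan(12.6/46.5) = 15.16°
∠L(j12.6) = −15.16° = -15.16°

|L| = 13.2 dB, ∠L = -15.2°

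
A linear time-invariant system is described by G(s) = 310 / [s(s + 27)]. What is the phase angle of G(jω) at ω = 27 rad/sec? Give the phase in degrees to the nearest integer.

∠(j27 + 27) = arctan(27/27) = 45.00°
∠(j27) = 90.00°
∠G(j27) = − (45.00° + 90.00°) = -135.00°

-135°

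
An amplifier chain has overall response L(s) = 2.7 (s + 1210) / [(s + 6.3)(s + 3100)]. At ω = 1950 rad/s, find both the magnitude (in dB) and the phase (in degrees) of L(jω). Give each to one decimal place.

|j1950 + 1210| = √(1950² + 1210²) = 2295
|j1950 + 6.3| = √(1950² + 6.3²) = 1950
|j1950 + 3100| = √(1950² + 3100²) = 3662
|L(j1950)| = 2.7 × 2295 / (1950 × 3662) = 0.00086764
20 log₁₀(0.00086764) = -61.23 dB
∠(j1950 + 1210) = arctan(1950/1210) = 58.18°
∠(j1950 + 6.3) = arctan(1950/6.3) = 89.81°
∠(j1950 + 3100) = arctan(1950/3100) = 32.17°
∠L(j1950) = 58.18° − (89.81° + 32.17°) = -63.81°

|L| = -61.2 dB, ∠L = -63.8°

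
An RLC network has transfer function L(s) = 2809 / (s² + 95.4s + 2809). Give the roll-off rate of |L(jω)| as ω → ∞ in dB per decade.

-40 dB/decade

With 0 zeros and 2 poles, the high-frequency asymptotic slope is 20 × (0 − 2) = -40 dB/decade.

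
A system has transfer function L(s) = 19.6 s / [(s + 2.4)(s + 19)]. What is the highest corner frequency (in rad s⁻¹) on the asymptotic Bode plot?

19 rad s⁻¹

Break frequencies occur at each pole and zero magnitude: 2.4 rad s⁻¹, 19 rad s⁻¹.
The highest is 19 rad s⁻¹.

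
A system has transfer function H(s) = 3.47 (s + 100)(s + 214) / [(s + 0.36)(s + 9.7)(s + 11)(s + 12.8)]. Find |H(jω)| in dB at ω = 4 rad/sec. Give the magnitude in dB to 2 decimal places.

|j4 + 100| = √(4² + 100²) = 100.1
|j4 + 214| = √(4² + 214²) = 214
|j4 + 0.36| = √(4² + 0.36²) = 4.016
|j4 + 9.7| = √(4² + 9.7²) = 10.49
|j4 + 11| = √(4² + 11²) = 11.7
|j4 + 12.8| = √(4² + 12.8²) = 13.41
|H(j4)| = 3.47 × 100.1 × 214 / (4.016 × 10.49 × 11.7 × 13.41) = 11.238
20 log₁₀(11.238) = 21.014 dB

21.01 dB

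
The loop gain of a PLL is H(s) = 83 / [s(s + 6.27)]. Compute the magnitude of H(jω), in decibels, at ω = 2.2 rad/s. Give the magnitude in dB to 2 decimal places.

15.08 dB

|j2.2 + 6.27| = √(2.2² + 6.27²) = 6.645
|j2.2| = 2.2
|H(j2.2)| = 83 / (6.645 × 2.2) = 5.6777
20 log₁₀(5.6777) = 15.084 dB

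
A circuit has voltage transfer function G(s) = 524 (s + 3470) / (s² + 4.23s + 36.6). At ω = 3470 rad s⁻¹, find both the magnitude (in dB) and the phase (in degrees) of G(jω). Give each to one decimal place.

|j3470 + 3470| = √(3470² + 3470²) = 4907
|(j3470)² + 4.23(j3470) + 36.6| = |-1.2041e+07 + j14678| = 1.204e+07
|G(j3470)| = 524 × 4907 / 1.204e+07 = 0.21356
20 log₁₀(0.21356) = -13.41 dB
∠(j3470 + 3470) = arctan(3470/3470) = 45.00°
∠[(j3470)² + 4.23(j3470) + 36.6] = ∠[-1.2041e+07 + j14678] = 179.93°
∠G(j3470) = 45.00° − 179.93° = -134.93°

|G| = -13.4 dB, ∠G = -134.9°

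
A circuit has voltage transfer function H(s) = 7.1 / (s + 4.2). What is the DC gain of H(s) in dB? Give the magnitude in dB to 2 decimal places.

4.56 dB

H(0) = 7.1 / 4.2 = 1.6905
20 log₁₀(1.6905) = 4.560 dB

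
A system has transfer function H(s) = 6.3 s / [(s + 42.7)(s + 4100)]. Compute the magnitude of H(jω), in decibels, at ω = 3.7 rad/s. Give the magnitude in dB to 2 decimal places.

-77.55 dB

|j3.7| = 3.7
|j3.7 + 42.7| = √(3.7² + 42.7²) = 42.86
|j3.7 + 4100| = √(3.7² + 4100²) = 4100
|H(j3.7)| = 6.3 × 3.7 / (42.86 × 4100) = 0.00013265
20 log₁₀(0.00013265) = -77.546 dB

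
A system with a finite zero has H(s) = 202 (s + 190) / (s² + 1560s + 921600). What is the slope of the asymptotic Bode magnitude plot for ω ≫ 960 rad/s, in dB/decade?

With 1 zero and 2 poles, the high-frequency asymptotic slope is 20 × (1 − 2) = -20 dB/decade.

-20 dB/decade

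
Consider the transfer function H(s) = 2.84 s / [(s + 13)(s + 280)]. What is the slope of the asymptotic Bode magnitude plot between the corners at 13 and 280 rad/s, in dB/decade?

0 dB/decade

In this band the factors already past their corner are: 1 differentiator zero, pole at 13; net slope = 0 dB/decade.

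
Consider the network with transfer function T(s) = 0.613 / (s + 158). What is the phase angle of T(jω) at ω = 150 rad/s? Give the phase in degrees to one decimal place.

∠(j150 + 158) = arctan(150/158) = 43.51°
∠T(j150) = −43.51° = -43.51°

-43.5°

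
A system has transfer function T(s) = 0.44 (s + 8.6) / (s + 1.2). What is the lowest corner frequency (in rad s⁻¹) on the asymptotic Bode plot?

1.2 rad s⁻¹

Break frequencies occur at each pole and zero magnitude: 1.2 rad s⁻¹, 8.6 rad s⁻¹.
The lowest is 1.2 rad s⁻¹.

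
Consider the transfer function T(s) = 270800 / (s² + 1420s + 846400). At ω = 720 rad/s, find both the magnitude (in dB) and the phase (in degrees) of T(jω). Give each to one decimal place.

|(j720)² + 1420(j720) + 846400| = |3.28e+05 + j1.0224e+06| = 1.074e+06
|T(j720)| = 270800 / 1.074e+06 = 0.25221
20 log₁₀(0.25221) = -11.96 dB
∠[(j720)² + 1420(j720) + 846400] = ∠[3.28e+05 + j1.0224e+06] = 72.21°
∠T(j720) = −72.21° = -72.21°

|T| = -12.0 dB, ∠T = -72.2°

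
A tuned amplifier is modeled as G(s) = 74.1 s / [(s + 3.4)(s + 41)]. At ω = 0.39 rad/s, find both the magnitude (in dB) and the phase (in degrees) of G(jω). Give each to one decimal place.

|j0.39| = 0.39
|j0.39 + 3.4| = √(0.39² + 3.4²) = 3.422
|j0.39 + 41| = √(0.39² + 41²) = 41
|G(j0.39)| = 74.1 × 0.39 / (3.422 × 41) = 0.20595
20 log₁₀(0.20595) = -13.72 dB
∠(j0.39) = 90.00°
∠(j0.39 + 3.4) = arctan(0.39/3.4) = 6.54°
∠(j0.39 + 41) = arctan(0.39/41) = 0.54°
∠G(j0.39) = 90.00° − (6.54° + 0.54°) = 82.91°

|G| = -13.7 dB, ∠G = 82.9°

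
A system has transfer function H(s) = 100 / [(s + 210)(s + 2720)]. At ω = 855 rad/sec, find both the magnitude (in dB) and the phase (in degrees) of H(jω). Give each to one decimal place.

|j855 + 210| = √(855² + 210²) = 880.4
|j855 + 2720| = √(855² + 2720²) = 2851
|H(j855)| = 100 / (880.4 × 2851) = 3.9837e-05
20 log₁₀(3.9837e-05) = -87.99 dB
∠(j855 + 210) = arctan(855/210) = 76.20°
∠(j855 + 2720) = arctan(855/2720) = 17.45°
∠H(j855) = − (76.20° + 17.45°) = -93.65°

|H| = -88.0 dB, ∠H = -93.7°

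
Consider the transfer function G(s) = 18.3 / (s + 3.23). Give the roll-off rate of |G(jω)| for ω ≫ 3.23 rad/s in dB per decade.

With 0 zeros and 1 pole, the high-frequency asymptotic slope is 20 × (0 − 1) = -20 dB/decade.

-20 dB/decade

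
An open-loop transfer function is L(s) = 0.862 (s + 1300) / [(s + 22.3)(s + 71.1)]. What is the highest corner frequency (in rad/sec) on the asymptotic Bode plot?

Break frequencies occur at each pole and zero magnitude: 22.3 rad/sec, 71.1 rad/sec, 1300 rad/sec.
The highest is 1300 rad/sec.

1300 rad/sec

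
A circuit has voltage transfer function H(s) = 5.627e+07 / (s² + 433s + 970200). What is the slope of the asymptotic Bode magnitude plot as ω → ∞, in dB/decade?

With 0 zeros and 2 poles, the high-frequency asymptotic slope is 20 × (0 − 2) = -40 dB/decade.

-40 dB/decade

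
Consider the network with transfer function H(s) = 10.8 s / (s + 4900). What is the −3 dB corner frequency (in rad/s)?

4900 rad/s

For a single-pole high-pass, the −3 dB point is at the pole: ω = 4900 rad/s.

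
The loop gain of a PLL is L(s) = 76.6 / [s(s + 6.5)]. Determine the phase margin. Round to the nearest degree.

Gain crossover: |L(jω)| = 1 at ω ≈ 7.64 rad/s.
∠L(j7.64) = −90° − arctan(7.64/6.5) ≈ -139.60°
PM = 180° + (-139.60°) = 40.40°

40 deg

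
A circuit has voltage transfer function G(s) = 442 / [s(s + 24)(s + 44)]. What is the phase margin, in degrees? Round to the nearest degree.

Gain crossover: |G(jω)| = 1 at ω ≈ 0.418 rad/sec.
∠G(j0.418) = −90° − arctan(0.418/24) − arctan(0.418/44) ≈ -91.54°
PM = 180° + (-91.54°) = 88.46°

88 deg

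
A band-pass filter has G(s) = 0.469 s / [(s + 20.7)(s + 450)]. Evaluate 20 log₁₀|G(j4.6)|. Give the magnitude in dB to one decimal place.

-72.9 dB

|j4.6| = 4.6
|j4.6 + 20.7| = √(4.6² + 20.7²) = 21.2
|j4.6 + 450| = √(4.6² + 450²) = 450
|G(j4.6)| = 0.469 × 4.6 / (21.2 × 450) = 0.00022608
20 log₁₀(0.00022608) = -72.91 dB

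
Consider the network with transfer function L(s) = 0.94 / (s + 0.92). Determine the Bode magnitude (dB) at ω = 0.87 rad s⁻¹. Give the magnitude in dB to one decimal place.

|j0.87 + 0.92| = √(0.87² + 0.92²) = 1.266
|L(j0.87)| = 0.94 / 1.266 = 0.74237
20 log₁₀(0.74237) = -2.59 dB

-2.6 dB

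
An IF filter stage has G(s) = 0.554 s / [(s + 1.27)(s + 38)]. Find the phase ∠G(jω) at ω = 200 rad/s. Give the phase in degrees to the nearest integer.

∠(j200) = 90.00°
∠(j200 + 1.27) = arctan(200/1.27) = 89.64°
∠(j200 + 38) = arctan(200/38) = 79.24°
∠G(j200) = 90.00° − (89.64° + 79.24°) = -78.88°

-79°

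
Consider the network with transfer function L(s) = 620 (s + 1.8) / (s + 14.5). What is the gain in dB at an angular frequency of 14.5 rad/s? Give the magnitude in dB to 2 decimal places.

|j14.5 + 1.8| = √(14.5² + 1.8²) = 14.61
|j14.5 + 14.5| = √(14.5² + 14.5²) = 20.51
|L(j14.5)| = 620 × 14.61 / 20.51 = 441.77
20 log₁₀(441.77) = 52.904 dB

52.90 dB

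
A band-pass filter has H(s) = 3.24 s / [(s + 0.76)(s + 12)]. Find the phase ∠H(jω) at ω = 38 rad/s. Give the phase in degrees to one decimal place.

-71.3°

∠(j38) = 90.00°
∠(j38 + 0.76) = arctan(38/0.76) = 88.85°
∠(j38 + 12) = arctan(38/12) = 72.47°
∠H(j38) = 90.00° − (88.85° + 72.47°) = -71.33°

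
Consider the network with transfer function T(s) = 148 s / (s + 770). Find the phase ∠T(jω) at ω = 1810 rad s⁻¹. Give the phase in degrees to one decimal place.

∠(j1810) = 90.00°
∠(j1810 + 770) = arctan(1810/770) = 66.95°
∠T(j1810) = 90.00° − 66.95° = 23.05°

23.0°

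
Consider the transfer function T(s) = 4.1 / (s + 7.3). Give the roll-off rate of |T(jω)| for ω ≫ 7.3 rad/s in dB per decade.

-20 dB/decade

With 0 zeros and 1 pole, the high-frequency asymptotic slope is 20 × (0 − 1) = -20 dB/decade.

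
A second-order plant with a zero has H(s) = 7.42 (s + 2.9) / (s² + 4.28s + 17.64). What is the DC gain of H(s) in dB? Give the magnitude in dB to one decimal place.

1.7 dB

H(0) = 7.42 × 2.9 / 17.64 = 1.2198
20 log₁₀(1.2198) = 1.73 dB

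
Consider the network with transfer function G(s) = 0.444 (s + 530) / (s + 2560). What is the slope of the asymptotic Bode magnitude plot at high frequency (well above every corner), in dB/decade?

0 dB/decade

With 1 zero and 1 pole, the high-frequency asymptotic slope is 20 × (1 − 1) = 0 dB/decade.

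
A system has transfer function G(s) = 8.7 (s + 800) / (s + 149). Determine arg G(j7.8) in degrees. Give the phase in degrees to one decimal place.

∠(j7.8 + 800) = arctan(7.8/800) = 0.56°
∠(j7.8 + 149) = arctan(7.8/149) = 3.00°
∠G(j7.8) = 0.56° − 3.00° = -2.44°

-2.4°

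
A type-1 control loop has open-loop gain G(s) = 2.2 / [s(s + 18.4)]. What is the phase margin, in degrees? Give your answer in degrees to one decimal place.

89.6 deg

Gain crossover: |G(jω)| = 1 at ω ≈ 0.12 rad/sec.
∠G(j0.12) = −90° − arctan(0.12/18.4) ≈ -90.37°
PM = 180° + (-90.37°) = 89.63°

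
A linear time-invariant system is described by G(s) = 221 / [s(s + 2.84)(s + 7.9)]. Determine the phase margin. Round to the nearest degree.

Gain crossover: |G(jω)| = 1 at ω ≈ 4.53 rad/sec.
∠G(j4.53) = −90° − arctan(4.53/2.84) − arctan(4.53/7.9) ≈ -177.80°
PM = 180° + (-177.80°) = 2.20°

2°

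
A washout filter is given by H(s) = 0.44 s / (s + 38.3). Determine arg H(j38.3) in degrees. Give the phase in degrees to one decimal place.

45.0 deg

∠(j38.3) = 90.00°
∠(j38.3 + 38.3) = arctan(38.3/38.3) = 45.00°
∠H(j38.3) = 90.00° − 45.00° = 45.00°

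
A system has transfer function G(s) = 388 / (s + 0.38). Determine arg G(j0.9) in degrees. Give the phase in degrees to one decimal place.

-67.1°

∠(j0.9 + 0.38) = arctan(0.9/0.38) = 67.11°
∠G(j0.9) = −67.11° = -67.11°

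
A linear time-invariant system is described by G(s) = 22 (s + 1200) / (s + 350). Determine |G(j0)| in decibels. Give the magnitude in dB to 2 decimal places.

G(0) = 22 × 1200 / 350 = 75.429
20 log₁₀(75.429) = 37.551 dB

37.55 dB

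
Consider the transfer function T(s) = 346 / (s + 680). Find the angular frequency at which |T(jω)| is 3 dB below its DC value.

For a single-pole low-pass, the −3 dB point is at the pole: ω = 680 rad s⁻¹.

680 rad s⁻¹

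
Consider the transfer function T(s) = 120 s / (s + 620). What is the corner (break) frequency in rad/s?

The single real pole at s = −620 gives a corner at ω = 620 rad/s.

620 rad/s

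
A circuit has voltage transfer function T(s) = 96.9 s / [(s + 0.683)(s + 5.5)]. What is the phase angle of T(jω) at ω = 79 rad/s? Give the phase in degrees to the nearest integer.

∠(j79) = 90.00°
∠(j79 + 0.683) = arctan(79/0.683) = 89.50°
∠(j79 + 5.5) = arctan(79/5.5) = 86.02°
∠T(j79) = 90.00° − (89.50° + 86.02°) = -85.52°

-86°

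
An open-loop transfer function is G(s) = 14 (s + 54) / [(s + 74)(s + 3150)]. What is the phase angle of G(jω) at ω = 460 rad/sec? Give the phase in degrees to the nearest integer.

∠(j460 + 54) = arctan(460/54) = 83.30°
∠(j460 + 74) = arctan(460/74) = 80.86°
∠(j460 + 3150) = arctan(460/3150) = 8.31°
∠G(j460) = 83.30° − (80.86° + 8.31°) = -5.86°

-6°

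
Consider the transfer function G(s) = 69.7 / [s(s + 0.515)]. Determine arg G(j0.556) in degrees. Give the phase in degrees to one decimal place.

∠(j0.556 + 0.515) = arctan(0.556/0.515) = 47.19°
∠(j0.556) = 90.00°
∠G(j0.556) = − (47.19° + 90.00°) = -137.19°

-137.2 deg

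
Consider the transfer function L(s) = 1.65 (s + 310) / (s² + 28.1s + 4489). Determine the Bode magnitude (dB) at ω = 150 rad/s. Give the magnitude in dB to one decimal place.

-30.3 dB

|j150 + 310| = √(150² + 310²) = 344.4
|(j150)² + 28.1(j150) + 4489| = |-18011 + j4215| = 1.85e+04
|L(j150)| = 1.65 × 344.4 / 1.85e+04 = 0.030719
20 log₁₀(0.030719) = -30.25 dB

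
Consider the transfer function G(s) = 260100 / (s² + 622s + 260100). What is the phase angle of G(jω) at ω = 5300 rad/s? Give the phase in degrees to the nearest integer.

-173 deg

∠[(j5300)² + 622(j5300) + 260100] = ∠[-2.783e+07 + j3.2966e+06] = 173.24°
∠G(j5300) = −173.24° = -173.24°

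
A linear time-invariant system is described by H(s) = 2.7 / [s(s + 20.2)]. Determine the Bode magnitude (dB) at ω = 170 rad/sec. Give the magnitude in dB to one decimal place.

|j170 + 20.2| = √(170² + 20.2²) = 171.2
|j170| = 170
|H(j170)| = 2.7 / (171.2 × 170) = 9.2773e-05
20 log₁₀(9.2773e-05) = -80.65 dB

-80.7 dB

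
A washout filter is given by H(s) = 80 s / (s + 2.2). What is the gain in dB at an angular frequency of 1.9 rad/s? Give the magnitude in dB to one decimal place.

|j1.9| = 1.9
|j1.9 + 2.2| = √(1.9² + 2.2²) = 2.907
|H(j1.9)| = 80 × 1.9 / 2.907 = 52.29
20 log₁₀(52.29) = 34.37 dB

34.4 dB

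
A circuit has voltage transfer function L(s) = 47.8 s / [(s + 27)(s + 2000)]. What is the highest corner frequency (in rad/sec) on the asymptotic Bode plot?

2000 rad/sec

Break frequencies occur at each pole and zero magnitude: 27 rad/sec, 2000 rad/sec.
The highest is 2000 rad/sec.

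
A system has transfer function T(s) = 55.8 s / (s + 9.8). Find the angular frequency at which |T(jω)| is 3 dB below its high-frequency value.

9.8 rad/sec

For a single-pole high-pass, the −3 dB point is at the pole: ω = 9.8 rad/sec.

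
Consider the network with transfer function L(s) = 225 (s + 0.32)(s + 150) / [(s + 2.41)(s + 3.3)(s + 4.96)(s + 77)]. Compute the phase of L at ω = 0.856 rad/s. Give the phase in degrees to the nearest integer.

25°

∠(j0.856 + 0.32) = arctan(0.856/0.32) = 69.50°
∠(j0.856 + 150) = arctan(0.856/150) = 0.33°
∠(j0.856 + 2.41) = arctan(0.856/2.41) = 19.55°
∠(j0.856 + 3.3) = arctan(0.856/3.3) = 14.54°
∠(j0.856 + 4.96) = arctan(0.856/4.96) = 9.79°
∠(j0.856 + 77) = arctan(0.856/77) = 0.64°
∠L(j0.856) = 69.50° + 0.33° − (19.55° + 14.54° + 9.79° + 0.64°) = 25.30°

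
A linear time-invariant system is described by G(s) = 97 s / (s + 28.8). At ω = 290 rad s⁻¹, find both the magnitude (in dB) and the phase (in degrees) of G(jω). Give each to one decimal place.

|G| = 39.7 dB, ∠G = 5.7 deg

|j290| = 290
|j290 + 28.8| = √(290² + 28.8²) = 291.4
|G(j290)| = 97 × 290 / 291.4 = 96.525
20 log₁₀(96.525) = 39.69 dB
∠(j290) = 90.00°
∠(j290 + 28.8) = arctan(290/28.8) = 84.33°
∠G(j290) = 90.00° − 84.33° = 5.67°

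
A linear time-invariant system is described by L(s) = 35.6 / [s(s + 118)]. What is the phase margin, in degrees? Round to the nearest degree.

Gain crossover: |L(jω)| = 1 at ω ≈ 0.302 rad s⁻¹.
∠L(j0.302) = −90° − arctan(0.302/118) ≈ -90.15°
PM = 180° + (-90.15°) = 89.85°

90°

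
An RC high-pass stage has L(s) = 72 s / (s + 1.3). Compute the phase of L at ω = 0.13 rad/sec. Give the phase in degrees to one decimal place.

84.3°

∠(j0.13) = 90.00°
∠(j0.13 + 1.3) = arctan(0.13/1.3) = 5.71°
∠L(j0.13) = 90.00° − 5.71° = 84.29°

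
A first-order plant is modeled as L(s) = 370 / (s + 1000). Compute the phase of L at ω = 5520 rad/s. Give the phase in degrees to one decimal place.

∠(j5520 + 1000) = arctan(5520/1000) = 79.73°
∠L(j5520) = −79.73° = -79.73°

-79.7 deg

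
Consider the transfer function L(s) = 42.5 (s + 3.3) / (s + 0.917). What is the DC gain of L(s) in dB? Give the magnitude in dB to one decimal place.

43.7 dB

L(0) = 42.5 × 3.3 / 0.917 = 152.94
20 log₁₀(152.94) = 43.69 dB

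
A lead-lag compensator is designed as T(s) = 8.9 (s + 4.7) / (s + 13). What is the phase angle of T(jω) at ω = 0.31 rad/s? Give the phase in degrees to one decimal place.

∠(j0.31 + 4.7) = arctan(0.31/4.7) = 3.77°
∠(j0.31 + 13) = arctan(0.31/13) = 1.37°
∠T(j0.31) = 3.77° − 1.37° = 2.41°

2.4°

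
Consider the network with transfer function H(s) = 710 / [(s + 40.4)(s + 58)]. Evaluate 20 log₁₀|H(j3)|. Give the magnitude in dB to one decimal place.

-10.4 dB

|j3 + 40.4| = √(3² + 40.4²) = 40.51
|j3 + 58| = √(3² + 58²) = 58.08
|H(j3)| = 710 / (40.51 × 58.08) = 0.30177
20 log₁₀(0.30177) = -10.41 dB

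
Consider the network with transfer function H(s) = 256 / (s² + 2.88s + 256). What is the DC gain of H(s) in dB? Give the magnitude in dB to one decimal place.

0.0 dB

H(0) = 256 / 256 = 1
20 log₁₀(1) = 0.00 dB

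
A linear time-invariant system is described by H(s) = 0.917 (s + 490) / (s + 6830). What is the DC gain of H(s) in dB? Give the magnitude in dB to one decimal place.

H(0) = 0.917 × 490 / 6830 = 0.065788
20 log₁₀(0.065788) = -23.64 dB

-23.6 dB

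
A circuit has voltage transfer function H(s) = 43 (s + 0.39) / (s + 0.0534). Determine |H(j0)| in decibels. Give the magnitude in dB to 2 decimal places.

H(0) = 43 × 0.39 / 0.0534 = 314.04
20 log₁₀(314.04) = 49.940 dB

49.94 dB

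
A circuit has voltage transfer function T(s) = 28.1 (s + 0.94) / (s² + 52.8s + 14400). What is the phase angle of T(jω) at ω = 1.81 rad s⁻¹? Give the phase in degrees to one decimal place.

∠(j1.81 + 0.94) = arctan(1.81/0.94) = 62.56°
∠[(j1.81)² + 52.8(j1.81) + 14400] = ∠[14397 + j95.568] = 0.38°
∠T(j1.81) = 62.56° − 0.38° = 62.18°

62.2°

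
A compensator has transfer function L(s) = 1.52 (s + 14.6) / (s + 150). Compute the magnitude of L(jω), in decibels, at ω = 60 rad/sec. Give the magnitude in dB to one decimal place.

-4.7 dB

|j60 + 14.6| = √(60² + 14.6²) = 61.75
|j60 + 150| = √(60² + 150²) = 161.6
|L(j60)| = 1.52 × 61.75 / 161.6 = 0.58099
20 log₁₀(0.58099) = -4.72 dB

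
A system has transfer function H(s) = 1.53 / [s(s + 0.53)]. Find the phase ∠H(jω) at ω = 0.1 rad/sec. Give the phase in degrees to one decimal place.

-100.7°

∠(j0.1 + 0.53) = arctan(0.1/0.53) = 10.68°
∠(j0.1) = 90.00°
∠H(j0.1) = − (10.68° + 90.00°) = -100.68°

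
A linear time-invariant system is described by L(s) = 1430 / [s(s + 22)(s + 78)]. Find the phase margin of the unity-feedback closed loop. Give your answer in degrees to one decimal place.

Gain crossover: |L(jω)| = 1 at ω ≈ 0.833 rad/s.
∠L(j0.833) = −90° − arctan(0.833/22) − arctan(0.833/78) ≈ -92.78°
PM = 180° + (-92.78°) = 87.22°

87.2°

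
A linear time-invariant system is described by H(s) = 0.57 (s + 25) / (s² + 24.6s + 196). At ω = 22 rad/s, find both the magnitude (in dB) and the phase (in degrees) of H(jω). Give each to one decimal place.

|H| = -30.2 dB, ∠H = -76.7°

|j22 + 25| = √(22² + 25²) = 33.3
|(j22)² + 24.6(j22) + 196| = |-288 + j541.2| = 613.1
|H(j22)| = 0.57 × 33.3 / 613.1 = 0.030963
20 log₁₀(0.030963) = -30.18 dB
∠(j22 + 25) = arctan(22/25) = 41.35°
∠[(j22)² + 24.6(j22) + 196] = ∠[-288 + j541.2] = 118.02°
∠H(j22) = 41.35° − 118.02° = -76.67°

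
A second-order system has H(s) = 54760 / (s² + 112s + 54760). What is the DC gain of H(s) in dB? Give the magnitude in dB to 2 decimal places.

0.00 dB

H(0) = 54760 / 54760 = 1
20 log₁₀(1) = 0.000 dB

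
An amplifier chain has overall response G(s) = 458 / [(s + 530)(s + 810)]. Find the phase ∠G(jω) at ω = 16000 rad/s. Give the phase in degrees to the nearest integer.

∠(j16000 + 530) = arctan(16000/530) = 88.10°
∠(j16000 + 810) = arctan(16000/810) = 87.10°
∠G(j16000) = − (88.10° + 87.10°) = -175.20°

-175°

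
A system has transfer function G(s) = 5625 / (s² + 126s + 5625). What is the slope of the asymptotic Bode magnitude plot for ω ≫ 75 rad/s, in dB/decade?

-40 dB/decade

With 0 zeros and 2 poles, the high-frequency asymptotic slope is 20 × (0 − 2) = -40 dB/decade.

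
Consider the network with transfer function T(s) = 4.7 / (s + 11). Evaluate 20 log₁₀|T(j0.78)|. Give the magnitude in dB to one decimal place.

-7.4 dB

|j0.78 + 11| = √(0.78² + 11²) = 11.03
|T(j0.78)| = 4.7 / 11.03 = 0.4262
20 log₁₀(0.4262) = -7.41 dB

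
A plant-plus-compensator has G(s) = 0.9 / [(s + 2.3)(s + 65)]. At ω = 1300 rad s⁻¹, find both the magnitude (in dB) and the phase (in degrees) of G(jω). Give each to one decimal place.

|j1300 + 2.3| = √(1300² + 2.3²) = 1300
|j1300 + 65| = √(1300² + 65²) = 1302
|G(j1300)| = 0.9 / (1300 × 1302) = 5.3188e-07
20 log₁₀(5.3188e-07) = -125.48 dB
∠(j1300 + 2.3) = arctan(1300/2.3) = 89.90°
∠(j1300 + 65) = arctan(1300/65) = 87.14°
∠G(j1300) = − (89.90° + 87.14°) = -177.04°

|G| = -125.5 dB, ∠G = -177.0°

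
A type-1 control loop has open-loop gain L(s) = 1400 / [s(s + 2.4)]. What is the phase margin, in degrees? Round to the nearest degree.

Gain crossover: |L(jω)| = 1 at ω ≈ 37.4 rad/s.
∠L(j37.4) = −90° − arctan(37.4/2.4) ≈ -176.33°
PM = 180° + (-176.33°) = 3.67°

4 deg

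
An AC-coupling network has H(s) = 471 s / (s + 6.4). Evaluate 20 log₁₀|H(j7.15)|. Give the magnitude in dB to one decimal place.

|j7.15| = 7.15
|j7.15 + 6.4| = √(7.15² + 6.4²) = 9.596
|H(j7.15)| = 471 × 7.15 / 9.596 = 350.94
20 log₁₀(350.94) = 50.90 dB

50.9 dB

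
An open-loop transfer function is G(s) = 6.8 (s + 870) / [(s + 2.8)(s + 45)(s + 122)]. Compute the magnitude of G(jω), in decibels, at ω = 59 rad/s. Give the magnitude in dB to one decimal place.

-40.0 dB

|j59 + 870| = √(59² + 870²) = 872
|j59 + 2.8| = √(59² + 2.8²) = 59.07
|j59 + 45| = √(59² + 45²) = 74.2
|j59 + 122| = √(59² + 122²) = 135.5
|G(j59)| = 6.8 × 872 / (59.07 × 74.2 × 135.5) = 0.0099832
20 log₁₀(0.0099832) = -40.01 dB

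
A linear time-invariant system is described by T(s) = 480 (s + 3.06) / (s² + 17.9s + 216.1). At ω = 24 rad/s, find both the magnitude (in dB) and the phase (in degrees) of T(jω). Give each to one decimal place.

|T| = 26.3 dB, ∠T = -47.2°

|j24 + 3.06| = √(24² + 3.06²) = 24.19
|(j24)² + 17.9(j24) + 216.1| = |-359.9 + j429.6| = 560.4
|T(j24)| = 480 × 24.19 / 560.4 = 20.722
20 log₁₀(20.722) = 26.33 dB
∠(j24 + 3.06) = arctan(24/3.06) = 82.73°
∠[(j24)² + 17.9(j24) + 216.1] = ∠[-359.9 + j429.6] = 129.95°
∠T(j24) = 82.73° − 129.95° = -47.22°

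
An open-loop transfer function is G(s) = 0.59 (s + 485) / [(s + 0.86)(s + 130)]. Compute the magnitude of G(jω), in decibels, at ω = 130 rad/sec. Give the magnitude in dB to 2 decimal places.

-38.14 dB

|j130 + 485| = √(130² + 485²) = 502.1
|j130 + 0.86| = √(130² + 0.86²) = 130
|j130 + 130| = √(130² + 130²) = 183.8
|G(j130)| = 0.59 × 502.1 / (130 × 183.8) = 0.012395
20 log₁₀(0.012395) = -38.135 dB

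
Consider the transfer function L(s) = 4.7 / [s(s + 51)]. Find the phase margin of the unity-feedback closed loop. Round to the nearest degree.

90 deg

Gain crossover: |L(jω)| = 1 at ω ≈ 0.0922 rad/sec.
∠L(j0.0922) = −90° − arctan(0.0922/51) ≈ -90.10°
PM = 180° + (-90.10°) = 89.90°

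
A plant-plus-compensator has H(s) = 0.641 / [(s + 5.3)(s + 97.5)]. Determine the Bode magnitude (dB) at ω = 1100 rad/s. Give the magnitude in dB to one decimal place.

|j1100 + 5.3| = √(1100² + 5.3²) = 1100
|j1100 + 97.5| = √(1100² + 97.5²) = 1104
|H(j1100)| = 0.641 / (1100 × 1104) = 5.2768e-07
20 log₁₀(5.2768e-07) = -125.55 dB

-125.6 dB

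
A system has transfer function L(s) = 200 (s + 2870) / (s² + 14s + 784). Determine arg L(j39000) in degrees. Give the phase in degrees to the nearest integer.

∠(j39000 + 2870) = arctan(39000/2870) = 85.79°
∠[(j39000)² + 14(j39000) + 784] = ∠[-1.521e+09 + j5.46e+05] = 179.98°
∠L(j39000) = 85.79° − 179.98° = -94.19°

-94°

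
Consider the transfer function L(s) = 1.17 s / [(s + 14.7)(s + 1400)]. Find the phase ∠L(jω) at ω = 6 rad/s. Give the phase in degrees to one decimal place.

67.6 deg

∠(j6) = 90.00°
∠(j6 + 14.7) = arctan(6/14.7) = 22.20°
∠(j6 + 1400) = arctan(6/1400) = 0.25°
∠L(j6) = 90.00° − (22.20° + 0.25°) = 67.55°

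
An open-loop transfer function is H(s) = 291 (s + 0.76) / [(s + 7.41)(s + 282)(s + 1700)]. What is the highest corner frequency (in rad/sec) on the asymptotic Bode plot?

1700 rad/sec

Break frequencies occur at each pole and zero magnitude: 0.76 rad/sec, 7.41 rad/sec, 282 rad/sec, 1700 rad/sec.
The highest is 1700 rad/sec.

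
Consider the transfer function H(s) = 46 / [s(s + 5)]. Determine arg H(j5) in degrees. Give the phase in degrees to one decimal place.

∠(j5 + 5) = arctan(5/5) = 45.00°
∠(j5) = 90.00°
∠H(j5) = − (45.00° + 90.00°) = -135.00°

-135.0 deg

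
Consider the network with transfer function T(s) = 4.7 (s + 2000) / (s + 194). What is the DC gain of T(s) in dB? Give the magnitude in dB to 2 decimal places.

T(0) = 4.7 × 2000 / 194 = 48.454
20 log₁₀(48.454) = 33.707 dB

33.71 dB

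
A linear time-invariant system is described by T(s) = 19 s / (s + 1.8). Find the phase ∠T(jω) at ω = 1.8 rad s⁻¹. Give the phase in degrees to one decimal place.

45.0°

∠(j1.8) = 90.00°
∠(j1.8 + 1.8) = arctan(1.8/1.8) = 45.00°
∠T(j1.8) = 90.00° − 45.00° = 45.00°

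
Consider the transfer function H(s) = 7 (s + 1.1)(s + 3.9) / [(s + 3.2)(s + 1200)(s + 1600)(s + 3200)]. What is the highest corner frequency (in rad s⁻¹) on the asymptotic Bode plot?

Break frequencies occur at each pole and zero magnitude: 1.1 rad s⁻¹, 3.2 rad s⁻¹, 3.9 rad s⁻¹, 1200 rad s⁻¹, 1600 rad s⁻¹, 3200 rad s⁻¹.
The highest is 3200 rad s⁻¹.

3200 rad s⁻¹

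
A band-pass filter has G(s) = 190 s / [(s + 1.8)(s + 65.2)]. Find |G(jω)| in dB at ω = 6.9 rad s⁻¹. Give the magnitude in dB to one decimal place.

|j6.9| = 6.9
|j6.9 + 1.8| = √(6.9² + 1.8²) = 7.131
|j6.9 + 65.2| = √(6.9² + 65.2²) = 65.56
|G(j6.9)| = 190 × 6.9 / (7.131 × 65.56) = 2.8041
20 log₁₀(2.8041) = 8.96 dB

9.0 dB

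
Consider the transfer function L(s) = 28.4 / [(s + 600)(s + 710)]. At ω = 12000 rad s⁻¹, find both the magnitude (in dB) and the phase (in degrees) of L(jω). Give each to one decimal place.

|j12000 + 600| = √(12000² + 600²) = 1.201e+04
|j12000 + 710| = √(12000² + 710²) = 1.202e+04
|L(j12000)| = 28.4 / (1.201e+04 × 1.202e+04) = 1.9663e-07
20 log₁₀(1.9663e-07) = -134.13 dB
∠(j12000 + 600) = arctan(12000/600) = 87.14°
∠(j12000 + 710) = arctan(12000/710) = 86.61°
∠L(j12000) = − (87.14° + 86.61°) = -173.75°

|L| = -134.1 dB, ∠L = -173.8°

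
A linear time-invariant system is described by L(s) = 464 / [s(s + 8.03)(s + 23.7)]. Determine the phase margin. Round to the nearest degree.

Gain crossover: |L(jω)| = 1 at ω ≈ 2.33 rad/sec.
∠L(j2.33) = −90° − arctan(2.33/8.03) − arctan(2.33/23.7) ≈ -111.80°
PM = 180° + (-111.80°) = 68.20°

68 deg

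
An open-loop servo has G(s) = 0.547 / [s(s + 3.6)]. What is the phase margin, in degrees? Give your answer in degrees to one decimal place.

87.6°

Gain crossover: |G(jω)| = 1 at ω ≈ 0.152 rad s⁻¹.
∠G(j0.152) = −90° − arctan(0.152/3.6) ≈ -92.41°
PM = 180° + (-92.41°) = 87.59°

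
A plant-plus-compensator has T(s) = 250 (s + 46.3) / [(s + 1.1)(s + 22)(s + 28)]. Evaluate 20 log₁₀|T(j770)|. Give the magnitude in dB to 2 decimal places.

-67.49 dB

|j770 + 46.3| = √(770² + 46.3²) = 771.4
|j770 + 1.1| = √(770² + 1.1²) = 770
|j770 + 22| = √(770² + 22²) = 770.3
|j770 + 28| = √(770² + 28²) = 770.5
|T(j770)| = 250 × 771.4 / (770 × 770.3 × 770.5) = 0.00042197
20 log₁₀(0.00042197) = -67.494 dB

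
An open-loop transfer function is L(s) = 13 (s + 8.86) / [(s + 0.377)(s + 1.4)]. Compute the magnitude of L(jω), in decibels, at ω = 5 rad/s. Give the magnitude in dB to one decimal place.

|j5 + 8.86| = √(5² + 8.86²) = 10.17
|j5 + 0.377| = √(5² + 0.377²) = 5.014
|j5 + 1.4| = √(5² + 1.4²) = 5.192
|L(j5)| = 13 × 10.17 / (5.014 × 5.192) = 5.0799
20 log₁₀(5.0799) = 14.12 dB

14.1 dB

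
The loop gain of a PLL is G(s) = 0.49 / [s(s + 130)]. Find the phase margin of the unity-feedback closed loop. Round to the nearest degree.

90 deg

Gain crossover: |G(jω)| = 1 at ω ≈ 0.00377 rad/s.
∠G(j0.00377) = −90° − arctan(0.00377/130) ≈ -90.00°
PM = 180° + (-90.00°) = 90.00°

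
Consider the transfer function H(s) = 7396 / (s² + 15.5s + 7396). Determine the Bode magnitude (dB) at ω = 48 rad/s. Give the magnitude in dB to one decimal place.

3.2 dB

|(j48)² + 15.5(j48) + 7396| = |5092 + j744| = 5146
|H(j48)| = 7396 / 5146 = 1.4372
20 log₁₀(1.4372) = 3.15 dB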